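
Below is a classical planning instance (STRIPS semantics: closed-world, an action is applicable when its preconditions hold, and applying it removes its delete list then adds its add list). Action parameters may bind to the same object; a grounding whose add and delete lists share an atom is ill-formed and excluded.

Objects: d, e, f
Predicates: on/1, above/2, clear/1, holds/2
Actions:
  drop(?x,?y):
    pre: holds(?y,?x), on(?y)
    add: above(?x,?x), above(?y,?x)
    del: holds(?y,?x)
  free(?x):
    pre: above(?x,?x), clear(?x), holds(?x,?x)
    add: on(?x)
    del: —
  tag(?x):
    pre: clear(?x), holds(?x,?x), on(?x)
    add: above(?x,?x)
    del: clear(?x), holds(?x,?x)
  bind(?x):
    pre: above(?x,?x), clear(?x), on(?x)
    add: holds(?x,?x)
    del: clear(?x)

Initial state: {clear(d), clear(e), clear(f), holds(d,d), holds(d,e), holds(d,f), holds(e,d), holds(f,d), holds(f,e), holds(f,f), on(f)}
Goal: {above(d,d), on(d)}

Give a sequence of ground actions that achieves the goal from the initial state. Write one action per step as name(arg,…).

1. drop(d,f)  →  {above(d,d), above(f,d), clear(d), clear(e), clear(f), holds(d,d), holds(d,e), holds(d,f), holds(e,d), holds(f,e), holds(f,f), on(f)}
2. free(d)  →  {above(d,d), above(f,d), clear(d), clear(e), clear(f), holds(d,d), holds(d,e), holds(d,f), holds(e,d), holds(f,e), holds(f,f), on(d), on(f)}

drop(d,f); free(d)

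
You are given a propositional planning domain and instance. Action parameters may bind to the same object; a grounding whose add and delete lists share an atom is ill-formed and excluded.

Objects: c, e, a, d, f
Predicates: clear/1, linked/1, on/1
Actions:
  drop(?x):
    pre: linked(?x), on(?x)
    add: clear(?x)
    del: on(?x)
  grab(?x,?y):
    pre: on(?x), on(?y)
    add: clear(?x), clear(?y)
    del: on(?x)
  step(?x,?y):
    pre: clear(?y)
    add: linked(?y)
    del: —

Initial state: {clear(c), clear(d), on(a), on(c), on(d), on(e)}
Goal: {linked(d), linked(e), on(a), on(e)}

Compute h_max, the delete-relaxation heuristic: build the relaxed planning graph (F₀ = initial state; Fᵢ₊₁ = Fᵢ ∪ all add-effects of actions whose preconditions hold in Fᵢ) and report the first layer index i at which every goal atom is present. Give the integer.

F0 = init (6 atoms)
F1 = F0 ∪ {clear(a), clear(e), linked(c), linked(d)}  (10 atoms)
F2 = F1 ∪ {linked(a), linked(e)}  (12 atoms)
goal ⊆ F2  ⇒  h_max = 2

2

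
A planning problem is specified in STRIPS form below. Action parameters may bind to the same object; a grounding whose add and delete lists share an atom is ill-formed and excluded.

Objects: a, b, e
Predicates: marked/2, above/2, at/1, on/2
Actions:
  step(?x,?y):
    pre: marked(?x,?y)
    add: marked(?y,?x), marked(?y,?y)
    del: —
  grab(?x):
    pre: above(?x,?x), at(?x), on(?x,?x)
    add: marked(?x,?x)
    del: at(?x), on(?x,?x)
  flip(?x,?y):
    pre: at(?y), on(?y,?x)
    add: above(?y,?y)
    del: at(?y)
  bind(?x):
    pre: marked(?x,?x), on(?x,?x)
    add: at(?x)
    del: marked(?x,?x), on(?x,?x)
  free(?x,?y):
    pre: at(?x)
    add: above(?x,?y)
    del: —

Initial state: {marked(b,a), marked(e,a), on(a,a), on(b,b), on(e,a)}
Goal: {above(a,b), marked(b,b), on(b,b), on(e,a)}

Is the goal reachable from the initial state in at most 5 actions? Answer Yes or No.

1. step(b,a)  →  {marked(a,a), marked(a,b), marked(b,a), marked(e,a), on(a,a), on(b,b), on(e,a)}
2. step(a,b)  →  {marked(a,a), marked(a,b), marked(b,a), marked(b,b), marked(e,a), on(a,a), on(b,b), on(e,a)}
3. bind(a)  →  {at(a), marked(a,b), marked(b,a), marked(b,b), marked(e,a), on(b,b), on(e,a)}
4. free(a,b)  →  {above(a,b), at(a), marked(a,b), marked(b,a), marked(b,b), marked(e,a), on(b,b), on(e,a)}
optimal plan length = 4; 4 ≤ 5

Yes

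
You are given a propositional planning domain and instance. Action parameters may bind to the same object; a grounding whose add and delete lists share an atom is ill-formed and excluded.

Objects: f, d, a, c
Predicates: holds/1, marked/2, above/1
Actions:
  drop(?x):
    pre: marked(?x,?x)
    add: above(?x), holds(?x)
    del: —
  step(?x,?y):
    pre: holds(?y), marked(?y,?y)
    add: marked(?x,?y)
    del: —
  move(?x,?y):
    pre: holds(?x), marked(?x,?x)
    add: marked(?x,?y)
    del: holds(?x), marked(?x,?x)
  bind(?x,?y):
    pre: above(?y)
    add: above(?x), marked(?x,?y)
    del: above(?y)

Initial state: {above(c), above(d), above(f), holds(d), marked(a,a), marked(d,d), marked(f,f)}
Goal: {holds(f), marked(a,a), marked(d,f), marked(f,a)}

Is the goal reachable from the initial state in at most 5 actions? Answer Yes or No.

1. drop(f)  →  {above(c), above(d), above(f), holds(d), holds(f), marked(a,a), marked(d,d), marked(f,f)}
2. drop(a)  →  {above(a), above(c), above(d), above(f), holds(a), holds(d), holds(f), marked(a,a), marked(d,d), marked(f,f)}
3. step(f,a)  →  {above(a), above(c), above(d), above(f), holds(a), holds(d), holds(f), marked(a,a), marked(d,d), marked(f,a), marked(f,f)}
4. step(d,f)  →  {above(a), above(c), above(d), above(f), holds(a), holds(d), holds(f), marked(a,a), marked(d,d), marked(d,f), marked(f,a), marked(f,f)}
optimal plan length = 4; 4 ≤ 5

Yes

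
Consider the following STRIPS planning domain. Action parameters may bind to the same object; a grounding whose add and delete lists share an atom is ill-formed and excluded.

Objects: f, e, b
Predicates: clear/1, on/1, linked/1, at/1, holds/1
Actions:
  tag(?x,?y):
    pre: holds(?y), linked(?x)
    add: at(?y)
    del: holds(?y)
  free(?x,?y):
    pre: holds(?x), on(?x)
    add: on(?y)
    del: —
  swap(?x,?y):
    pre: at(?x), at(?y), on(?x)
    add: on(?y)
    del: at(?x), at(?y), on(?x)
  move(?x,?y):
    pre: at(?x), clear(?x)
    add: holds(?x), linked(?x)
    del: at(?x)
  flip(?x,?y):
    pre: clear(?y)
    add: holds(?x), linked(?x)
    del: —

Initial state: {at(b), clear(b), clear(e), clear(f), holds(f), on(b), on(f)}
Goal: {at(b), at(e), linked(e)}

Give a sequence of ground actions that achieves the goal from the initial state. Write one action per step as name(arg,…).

1. flip(e,f)  →  {at(b), clear(b), clear(e), clear(f), holds(e), holds(f), linked(e), on(b), on(f)}
2. tag(e,e)  →  {at(b), at(e), clear(b), clear(e), clear(f), holds(f), linked(e), on(b), on(f)}

flip(e,f); tag(e,e)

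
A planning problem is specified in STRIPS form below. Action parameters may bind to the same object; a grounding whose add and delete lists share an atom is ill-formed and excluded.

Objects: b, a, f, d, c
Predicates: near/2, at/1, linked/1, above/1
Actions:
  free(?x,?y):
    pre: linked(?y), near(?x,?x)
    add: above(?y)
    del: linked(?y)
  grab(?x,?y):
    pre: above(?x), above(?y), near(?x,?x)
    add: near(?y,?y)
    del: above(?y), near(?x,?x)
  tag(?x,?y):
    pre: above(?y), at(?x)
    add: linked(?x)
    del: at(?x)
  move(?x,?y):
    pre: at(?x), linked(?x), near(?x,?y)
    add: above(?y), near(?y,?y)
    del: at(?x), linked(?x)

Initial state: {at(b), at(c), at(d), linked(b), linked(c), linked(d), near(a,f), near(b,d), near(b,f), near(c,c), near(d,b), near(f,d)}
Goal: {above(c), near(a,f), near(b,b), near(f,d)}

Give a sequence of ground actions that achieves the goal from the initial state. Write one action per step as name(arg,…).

1. free(c,c)  →  {above(c), at(b), at(c), at(d), linked(b), linked(d), near(a,f), near(b,d), near(b,f), near(c,c), near(d,b), near(f,d)}
2. move(d,b)  →  {above(b), above(c), at(b), at(c), linked(b), near(a,f), near(b,b), near(b,d), near(b,f), near(c,c), near(d,b), near(f,d)}

free(c,c); move(d,b)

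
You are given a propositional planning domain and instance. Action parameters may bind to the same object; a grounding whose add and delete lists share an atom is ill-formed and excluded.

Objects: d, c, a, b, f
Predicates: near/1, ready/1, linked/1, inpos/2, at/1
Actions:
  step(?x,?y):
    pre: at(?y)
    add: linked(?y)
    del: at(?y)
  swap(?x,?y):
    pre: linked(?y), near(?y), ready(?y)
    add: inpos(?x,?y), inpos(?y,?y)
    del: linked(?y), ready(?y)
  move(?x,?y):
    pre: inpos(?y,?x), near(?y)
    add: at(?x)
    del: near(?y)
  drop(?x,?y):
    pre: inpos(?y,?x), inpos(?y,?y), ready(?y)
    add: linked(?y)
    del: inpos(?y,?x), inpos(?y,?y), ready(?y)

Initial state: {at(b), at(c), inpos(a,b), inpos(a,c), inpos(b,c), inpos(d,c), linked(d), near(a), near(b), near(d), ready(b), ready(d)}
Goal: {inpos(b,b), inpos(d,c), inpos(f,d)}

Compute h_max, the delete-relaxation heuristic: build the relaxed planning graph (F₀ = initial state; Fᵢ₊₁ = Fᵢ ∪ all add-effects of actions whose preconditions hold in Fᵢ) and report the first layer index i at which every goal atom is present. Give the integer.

F0 = init (12 atoms)
F1 = F0 ∪ {inpos(a,d), inpos(b,d), inpos(c,d), inpos(d,d), inpos(f,d), linked(b), linked(c)}  (19 atoms)
F2 = F1 ∪ {at(d), inpos(b,b), inpos(c,b), inpos(d,b), inpos(f,b)}  (24 atoms)
goal ⊆ F2  ⇒  h_max = 2

2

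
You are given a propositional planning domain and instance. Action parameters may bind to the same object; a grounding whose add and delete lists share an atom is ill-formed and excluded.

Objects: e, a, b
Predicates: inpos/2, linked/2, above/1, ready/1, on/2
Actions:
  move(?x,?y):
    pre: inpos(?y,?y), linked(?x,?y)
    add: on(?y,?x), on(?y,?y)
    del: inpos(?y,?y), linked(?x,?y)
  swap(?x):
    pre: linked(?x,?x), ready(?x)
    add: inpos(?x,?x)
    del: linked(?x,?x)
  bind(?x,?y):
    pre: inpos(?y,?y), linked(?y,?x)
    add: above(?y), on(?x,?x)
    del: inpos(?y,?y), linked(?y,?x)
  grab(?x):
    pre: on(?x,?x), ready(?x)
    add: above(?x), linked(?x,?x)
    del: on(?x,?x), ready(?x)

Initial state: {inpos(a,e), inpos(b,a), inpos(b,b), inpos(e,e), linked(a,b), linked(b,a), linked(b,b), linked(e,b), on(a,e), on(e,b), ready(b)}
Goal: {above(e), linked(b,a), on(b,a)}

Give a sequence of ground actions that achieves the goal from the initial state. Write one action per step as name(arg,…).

1. move(a,b)  →  {inpos(a,e), inpos(b,a), inpos(e,e), linked(b,a), linked(b,b), linked(e,b), on(a,e), on(b,a), on(b,b), on(e,b), ready(b)}
2. bind(b,e)  →  {above(e), inpos(a,e), inpos(b,a), linked(b,a), linked(b,b), on(a,e), on(b,a), on(b,b), on(e,b), ready(b)}

move(a,b); bind(b,e)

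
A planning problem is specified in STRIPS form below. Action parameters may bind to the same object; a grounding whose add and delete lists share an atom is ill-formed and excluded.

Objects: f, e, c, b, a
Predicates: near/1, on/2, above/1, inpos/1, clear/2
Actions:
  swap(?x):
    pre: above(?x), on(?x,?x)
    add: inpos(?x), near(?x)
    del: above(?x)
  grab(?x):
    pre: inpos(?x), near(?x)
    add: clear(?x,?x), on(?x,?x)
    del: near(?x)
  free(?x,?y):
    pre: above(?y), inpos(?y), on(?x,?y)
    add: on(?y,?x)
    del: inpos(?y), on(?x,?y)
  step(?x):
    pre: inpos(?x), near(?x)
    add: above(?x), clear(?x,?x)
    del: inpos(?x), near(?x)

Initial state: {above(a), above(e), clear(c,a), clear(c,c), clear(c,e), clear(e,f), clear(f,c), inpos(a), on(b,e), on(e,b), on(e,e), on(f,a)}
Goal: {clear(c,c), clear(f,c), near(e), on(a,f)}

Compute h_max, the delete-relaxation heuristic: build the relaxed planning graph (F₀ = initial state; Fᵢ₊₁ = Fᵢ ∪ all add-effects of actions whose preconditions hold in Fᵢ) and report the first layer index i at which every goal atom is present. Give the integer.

F0 = init (12 atoms)
F1 = F0 ∪ {inpos(e), near(e), on(a,f)}  (15 atoms)
goal ⊆ F1  ⇒  h_max = 1

1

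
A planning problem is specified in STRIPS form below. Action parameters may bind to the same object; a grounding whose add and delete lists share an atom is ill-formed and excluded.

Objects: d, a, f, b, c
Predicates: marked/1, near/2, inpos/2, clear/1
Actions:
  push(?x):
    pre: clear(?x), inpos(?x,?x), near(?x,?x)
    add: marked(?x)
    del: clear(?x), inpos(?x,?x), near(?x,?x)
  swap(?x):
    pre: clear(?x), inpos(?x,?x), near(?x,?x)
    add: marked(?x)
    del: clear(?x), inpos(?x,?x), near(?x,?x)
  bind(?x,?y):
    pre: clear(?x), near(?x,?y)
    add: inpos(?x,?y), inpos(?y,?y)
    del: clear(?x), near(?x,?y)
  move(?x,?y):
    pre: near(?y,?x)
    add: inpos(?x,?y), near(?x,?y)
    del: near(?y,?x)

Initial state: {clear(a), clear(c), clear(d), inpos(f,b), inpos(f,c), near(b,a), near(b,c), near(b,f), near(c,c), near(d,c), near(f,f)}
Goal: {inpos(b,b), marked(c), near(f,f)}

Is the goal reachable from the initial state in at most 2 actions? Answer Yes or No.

1. bind(d,c)  →  {clear(a), clear(c), inpos(c,c), inpos(d,c), inpos(f,b), inpos(f,c), near(b,a), near(b,c), near(b,f), near(c,c), near(f,f)}
2. push(c)  →  {clear(a), inpos(d,c), inpos(f,b), inpos(f,c), marked(c), near(b,a), near(b,c), near(b,f), near(f,f)}
3. move(a,b)  →  {clear(a), inpos(a,b), inpos(d,c), inpos(f,b), inpos(f,c), marked(c), near(a,b), near(b,c), near(b,f), near(f,f)}
4. bind(a,b)  →  {inpos(a,b), inpos(b,b), inpos(d,c), inpos(f,b), inpos(f,c), marked(c), near(b,c), near(b,f), near(f,f)}
optimal plan length = 4; 4 > 2

No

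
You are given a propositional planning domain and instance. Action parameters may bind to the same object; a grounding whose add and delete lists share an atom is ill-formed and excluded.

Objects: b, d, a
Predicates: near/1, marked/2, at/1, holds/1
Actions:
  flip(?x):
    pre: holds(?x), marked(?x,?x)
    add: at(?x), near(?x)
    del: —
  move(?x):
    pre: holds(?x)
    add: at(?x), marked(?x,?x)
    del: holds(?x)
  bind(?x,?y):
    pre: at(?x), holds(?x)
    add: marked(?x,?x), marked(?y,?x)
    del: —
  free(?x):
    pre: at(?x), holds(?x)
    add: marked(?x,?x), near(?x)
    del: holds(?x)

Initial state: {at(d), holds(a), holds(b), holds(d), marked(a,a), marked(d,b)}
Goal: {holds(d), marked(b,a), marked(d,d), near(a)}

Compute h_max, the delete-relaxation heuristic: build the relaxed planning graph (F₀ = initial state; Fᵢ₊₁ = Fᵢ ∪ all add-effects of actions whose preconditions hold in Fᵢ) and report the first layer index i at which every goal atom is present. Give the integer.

F0 = init (6 atoms)
F1 = F0 ∪ {at(a), at(b), marked(a,d), marked(b,b), marked(b,d), marked(d,d), near(a), near(d)}  (14 atoms)
F2 = F1 ∪ {marked(a,b), marked(b,a), marked(d,a), near(b)}  (18 atoms)
goal ⊆ F2  ⇒  h_max = 2

2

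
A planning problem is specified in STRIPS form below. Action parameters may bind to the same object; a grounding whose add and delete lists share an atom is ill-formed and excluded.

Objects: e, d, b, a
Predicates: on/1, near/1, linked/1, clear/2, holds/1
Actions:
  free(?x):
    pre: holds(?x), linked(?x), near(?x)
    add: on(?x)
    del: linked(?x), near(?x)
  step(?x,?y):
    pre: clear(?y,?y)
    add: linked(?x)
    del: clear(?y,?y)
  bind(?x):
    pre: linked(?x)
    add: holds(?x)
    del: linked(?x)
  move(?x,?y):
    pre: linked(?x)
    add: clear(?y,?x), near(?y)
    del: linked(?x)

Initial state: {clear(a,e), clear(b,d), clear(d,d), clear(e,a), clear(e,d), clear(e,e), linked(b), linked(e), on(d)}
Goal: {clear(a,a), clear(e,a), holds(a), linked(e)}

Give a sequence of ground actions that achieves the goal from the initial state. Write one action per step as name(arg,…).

step(a,e); bind(a); step(a,d); move(a,a)

1. step(a,e)  →  {clear(a,e), clear(b,d), clear(d,d), clear(e,a), clear(e,d), linked(a), linked(b), linked(e), on(d)}
2. bind(a)  →  {clear(a,e), clear(b,d), clear(d,d), clear(e,a), clear(e,d), holds(a), linked(b), linked(e), on(d)}
3. step(a,d)  →  {clear(a,e), clear(b,d), clear(e,a), clear(e,d), holds(a), linked(a), linked(b), linked(e), on(d)}
4. move(a,a)  →  {clear(a,a), clear(a,e), clear(b,d), clear(e,a), clear(e,d), holds(a), linked(b), linked(e), near(a), on(d)}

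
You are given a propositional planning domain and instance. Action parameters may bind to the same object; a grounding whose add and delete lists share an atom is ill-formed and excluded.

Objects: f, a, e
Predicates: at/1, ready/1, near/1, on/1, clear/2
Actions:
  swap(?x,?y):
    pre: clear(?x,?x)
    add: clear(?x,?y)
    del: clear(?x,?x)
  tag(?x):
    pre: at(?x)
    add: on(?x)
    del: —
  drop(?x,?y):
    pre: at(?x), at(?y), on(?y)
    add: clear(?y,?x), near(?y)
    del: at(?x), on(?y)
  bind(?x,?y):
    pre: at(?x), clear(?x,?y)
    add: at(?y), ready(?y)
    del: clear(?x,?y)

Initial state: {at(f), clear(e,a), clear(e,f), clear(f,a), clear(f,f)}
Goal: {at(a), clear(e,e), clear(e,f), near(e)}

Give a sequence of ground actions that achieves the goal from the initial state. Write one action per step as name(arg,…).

1. swap(f,e)  →  {at(f), clear(e,a), clear(e,f), clear(f,a), clear(f,e)}
2. bind(f,a)  →  {at(a), at(f), clear(e,a), clear(e,f), clear(f,e), ready(a)}
3. bind(f,e)  →  {at(a), at(e), at(f), clear(e,a), clear(e,f), ready(a), ready(e)}
4. tag(e)  →  {at(a), at(e), at(f), clear(e,a), clear(e,f), on(e), ready(a), ready(e)}
5. drop(e,e)  →  {at(a), at(f), clear(e,a), clear(e,e), clear(e,f), near(e), ready(a), ready(e)}

swap(f,e); bind(f,a); bind(f,e); tag(e); drop(e,e)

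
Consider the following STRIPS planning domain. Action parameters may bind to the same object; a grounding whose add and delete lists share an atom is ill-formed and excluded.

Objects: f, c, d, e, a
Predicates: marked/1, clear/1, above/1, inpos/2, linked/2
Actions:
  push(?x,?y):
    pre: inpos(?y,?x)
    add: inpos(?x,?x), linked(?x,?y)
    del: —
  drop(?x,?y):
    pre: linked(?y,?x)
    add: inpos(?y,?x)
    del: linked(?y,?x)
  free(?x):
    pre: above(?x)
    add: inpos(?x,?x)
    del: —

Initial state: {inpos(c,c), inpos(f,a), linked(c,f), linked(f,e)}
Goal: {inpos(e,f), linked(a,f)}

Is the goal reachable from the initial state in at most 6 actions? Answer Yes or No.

Yes

1. push(a,f)  →  {inpos(a,a), inpos(c,c), inpos(f,a), linked(a,f), linked(c,f), linked(f,e)}
2. drop(e,f)  →  {inpos(a,a), inpos(c,c), inpos(f,a), inpos(f,e), linked(a,f), linked(c,f)}
3. push(e,f)  →  {inpos(a,a), inpos(c,c), inpos(e,e), inpos(f,a), inpos(f,e), linked(a,f), linked(c,f), linked(e,f)}
4. drop(f,e)  →  {inpos(a,a), inpos(c,c), inpos(e,e), inpos(e,f), inpos(f,a), inpos(f,e), linked(a,f), linked(c,f)}
optimal plan length = 4; 4 ≤ 6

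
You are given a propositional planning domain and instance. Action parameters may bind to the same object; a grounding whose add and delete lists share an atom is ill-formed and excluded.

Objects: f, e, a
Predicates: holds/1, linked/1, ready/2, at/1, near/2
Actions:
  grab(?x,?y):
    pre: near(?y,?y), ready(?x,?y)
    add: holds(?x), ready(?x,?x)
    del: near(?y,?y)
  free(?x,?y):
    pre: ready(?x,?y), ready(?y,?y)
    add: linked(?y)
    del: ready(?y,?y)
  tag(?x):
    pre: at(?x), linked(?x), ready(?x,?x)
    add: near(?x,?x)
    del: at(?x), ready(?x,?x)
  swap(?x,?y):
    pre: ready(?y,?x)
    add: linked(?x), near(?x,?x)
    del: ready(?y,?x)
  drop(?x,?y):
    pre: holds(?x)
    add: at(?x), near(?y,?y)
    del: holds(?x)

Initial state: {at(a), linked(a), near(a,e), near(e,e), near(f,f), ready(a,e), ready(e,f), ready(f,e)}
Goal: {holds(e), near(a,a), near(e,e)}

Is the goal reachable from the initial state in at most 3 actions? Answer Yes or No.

No

1. grab(f,e)  →  {at(a), holds(f), linked(a), near(a,e), near(f,f), ready(a,e), ready(e,f), ready(f,e), ready(f,f)}
2. grab(e,f)  →  {at(a), holds(e), holds(f), linked(a), near(a,e), ready(a,e), ready(e,e), ready(e,f), ready(f,e), ready(f,f)}
3. swap(e,f)  →  {at(a), holds(e), holds(f), linked(a), linked(e), near(a,e), near(e,e), ready(a,e), ready(e,e), ready(e,f), ready(f,f)}
4. drop(f,a)  →  {at(a), at(f), holds(e), linked(a), linked(e), near(a,a), near(a,e), near(e,e), ready(a,e), ready(e,e), ready(e,f), ready(f,f)}
optimal plan length = 4; 4 > 3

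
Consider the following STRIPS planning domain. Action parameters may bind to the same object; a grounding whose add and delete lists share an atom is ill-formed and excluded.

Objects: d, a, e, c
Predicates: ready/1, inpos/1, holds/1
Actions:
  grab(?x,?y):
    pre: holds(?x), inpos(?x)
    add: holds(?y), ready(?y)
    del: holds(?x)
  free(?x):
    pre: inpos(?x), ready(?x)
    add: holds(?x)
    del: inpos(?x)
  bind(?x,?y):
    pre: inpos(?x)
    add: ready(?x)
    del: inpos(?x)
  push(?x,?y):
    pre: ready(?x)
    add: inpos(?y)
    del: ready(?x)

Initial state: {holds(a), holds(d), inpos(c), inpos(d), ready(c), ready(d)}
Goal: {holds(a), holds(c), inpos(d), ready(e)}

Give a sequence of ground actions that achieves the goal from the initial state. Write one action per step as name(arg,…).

1. grab(d,e)  →  {holds(a), holds(e), inpos(c), inpos(d), ready(c), ready(d), ready(e)}
2. free(c)  →  {holds(a), holds(c), holds(e), inpos(d), ready(c), ready(d), ready(e)}

grab(d,e); free(c)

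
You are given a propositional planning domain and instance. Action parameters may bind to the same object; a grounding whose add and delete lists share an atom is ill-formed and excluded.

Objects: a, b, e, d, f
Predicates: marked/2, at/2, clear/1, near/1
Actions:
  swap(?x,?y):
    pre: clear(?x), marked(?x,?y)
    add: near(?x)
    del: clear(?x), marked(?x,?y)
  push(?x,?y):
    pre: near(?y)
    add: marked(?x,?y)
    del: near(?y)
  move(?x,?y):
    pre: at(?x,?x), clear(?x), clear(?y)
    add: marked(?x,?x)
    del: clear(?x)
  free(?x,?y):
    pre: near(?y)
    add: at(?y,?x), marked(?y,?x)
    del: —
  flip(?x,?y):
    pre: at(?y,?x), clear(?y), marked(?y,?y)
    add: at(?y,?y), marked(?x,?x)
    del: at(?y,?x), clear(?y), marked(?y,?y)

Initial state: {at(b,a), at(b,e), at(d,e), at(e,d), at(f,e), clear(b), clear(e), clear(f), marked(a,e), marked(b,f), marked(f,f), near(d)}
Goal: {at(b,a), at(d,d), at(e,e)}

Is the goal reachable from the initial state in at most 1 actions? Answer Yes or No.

No

1. free(d,d)  →  {at(b,a), at(b,e), at(d,d), at(d,e), at(e,d), at(f,e), clear(b), clear(e), clear(f), marked(a,e), marked(b,f), marked(d,d), marked(f,f), near(d)}
2. flip(e,f)  →  {at(b,a), at(b,e), at(d,d), at(d,e), at(e,d), at(f,f), clear(b), clear(e), marked(a,e), marked(b,f), marked(d,d), marked(e,e), near(d)}
3. flip(d,e)  →  {at(b,a), at(b,e), at(d,d), at(d,e), at(e,e), at(f,f), clear(b), marked(a,e), marked(b,f), marked(d,d), near(d)}
optimal plan length = 3; 3 > 1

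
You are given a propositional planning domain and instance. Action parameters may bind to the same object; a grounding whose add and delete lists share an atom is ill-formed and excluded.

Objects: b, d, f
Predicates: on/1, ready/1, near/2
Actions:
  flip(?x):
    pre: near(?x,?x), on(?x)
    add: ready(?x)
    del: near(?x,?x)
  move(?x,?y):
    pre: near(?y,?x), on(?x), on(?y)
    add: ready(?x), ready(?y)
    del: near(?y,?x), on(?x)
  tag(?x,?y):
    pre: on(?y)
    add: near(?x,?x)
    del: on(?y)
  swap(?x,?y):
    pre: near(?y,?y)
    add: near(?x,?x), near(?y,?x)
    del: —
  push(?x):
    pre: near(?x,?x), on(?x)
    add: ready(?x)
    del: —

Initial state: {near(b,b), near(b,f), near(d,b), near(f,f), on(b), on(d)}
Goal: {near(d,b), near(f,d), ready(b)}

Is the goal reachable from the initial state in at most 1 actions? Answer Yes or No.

1. flip(b)  →  {near(b,f), near(d,b), near(f,f), on(b), on(d), ready(b)}
2. swap(d,f)  →  {near(b,f), near(d,b), near(d,d), near(f,d), near(f,f), on(b), on(d), ready(b)}
optimal plan length = 2; 2 > 1

No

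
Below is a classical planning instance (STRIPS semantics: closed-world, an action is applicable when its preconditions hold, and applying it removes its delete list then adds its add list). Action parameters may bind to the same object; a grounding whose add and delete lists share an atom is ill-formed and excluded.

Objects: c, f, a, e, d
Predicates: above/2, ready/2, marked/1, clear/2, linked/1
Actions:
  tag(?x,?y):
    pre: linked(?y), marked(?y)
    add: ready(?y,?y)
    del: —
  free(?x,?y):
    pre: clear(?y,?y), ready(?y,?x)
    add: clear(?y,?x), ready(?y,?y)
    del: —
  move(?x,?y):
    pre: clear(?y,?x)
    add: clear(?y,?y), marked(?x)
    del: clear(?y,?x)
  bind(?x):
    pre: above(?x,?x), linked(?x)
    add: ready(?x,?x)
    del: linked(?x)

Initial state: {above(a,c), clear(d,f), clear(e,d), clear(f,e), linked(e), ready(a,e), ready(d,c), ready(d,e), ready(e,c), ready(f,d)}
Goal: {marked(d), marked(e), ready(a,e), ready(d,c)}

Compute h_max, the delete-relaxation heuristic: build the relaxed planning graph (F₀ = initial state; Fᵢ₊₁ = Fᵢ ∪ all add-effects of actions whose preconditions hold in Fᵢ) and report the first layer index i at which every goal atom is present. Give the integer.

1

F0 = init (10 atoms)
F1 = F0 ∪ {clear(d,d), clear(e,e), clear(f,f), marked(d), marked(e), marked(f)}  (16 atoms)
goal ⊆ F1  ⇒  h_max = 1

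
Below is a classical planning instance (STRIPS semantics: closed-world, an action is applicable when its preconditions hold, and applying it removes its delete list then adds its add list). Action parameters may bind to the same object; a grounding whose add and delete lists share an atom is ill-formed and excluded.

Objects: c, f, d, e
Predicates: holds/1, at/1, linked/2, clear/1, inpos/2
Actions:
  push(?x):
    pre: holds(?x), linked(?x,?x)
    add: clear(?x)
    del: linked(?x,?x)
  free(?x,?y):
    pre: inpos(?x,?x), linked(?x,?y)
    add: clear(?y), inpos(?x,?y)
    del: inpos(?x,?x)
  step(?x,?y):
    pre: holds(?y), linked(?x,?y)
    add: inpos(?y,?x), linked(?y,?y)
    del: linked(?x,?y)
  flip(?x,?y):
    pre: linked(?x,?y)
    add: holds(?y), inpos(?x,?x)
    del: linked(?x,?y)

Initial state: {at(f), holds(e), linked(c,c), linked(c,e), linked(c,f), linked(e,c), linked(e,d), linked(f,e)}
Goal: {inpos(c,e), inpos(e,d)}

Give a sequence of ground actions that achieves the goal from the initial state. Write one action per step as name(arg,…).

flip(c,c); free(c,e); flip(e,c); free(e,d)

1. flip(c,c)  →  {at(f), holds(c), holds(e), inpos(c,c), linked(c,e), linked(c,f), linked(e,c), linked(e,d), linked(f,e)}
2. free(c,e)  →  {at(f), clear(e), holds(c), holds(e), inpos(c,e), linked(c,e), linked(c,f), linked(e,c), linked(e,d), linked(f,e)}
3. flip(e,c)  →  {at(f), clear(e), holds(c), holds(e), inpos(c,e), inpos(e,e), linked(c,e), linked(c,f), linked(e,d), linked(f,e)}
4. free(e,d)  →  {at(f), clear(d), clear(e), holds(c), holds(e), inpos(c,e), inpos(e,d), linked(c,e), linked(c,f), linked(e,d), linked(f,e)}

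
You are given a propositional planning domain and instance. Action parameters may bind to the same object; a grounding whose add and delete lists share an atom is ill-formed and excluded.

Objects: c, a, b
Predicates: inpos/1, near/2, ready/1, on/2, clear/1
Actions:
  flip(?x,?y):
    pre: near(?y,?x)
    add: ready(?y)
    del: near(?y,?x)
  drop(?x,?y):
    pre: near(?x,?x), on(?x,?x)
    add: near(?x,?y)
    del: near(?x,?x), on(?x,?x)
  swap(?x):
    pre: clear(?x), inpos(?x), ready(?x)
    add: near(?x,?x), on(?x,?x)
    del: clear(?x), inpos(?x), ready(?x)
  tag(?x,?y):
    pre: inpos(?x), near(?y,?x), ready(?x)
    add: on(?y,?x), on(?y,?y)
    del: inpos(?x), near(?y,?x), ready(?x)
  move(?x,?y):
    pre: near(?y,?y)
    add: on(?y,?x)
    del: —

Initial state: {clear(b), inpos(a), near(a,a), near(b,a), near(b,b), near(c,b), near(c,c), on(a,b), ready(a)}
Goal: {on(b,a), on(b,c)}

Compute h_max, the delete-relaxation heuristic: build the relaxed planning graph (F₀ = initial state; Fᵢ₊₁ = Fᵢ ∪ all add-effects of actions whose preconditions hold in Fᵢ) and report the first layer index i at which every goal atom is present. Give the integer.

F0 = init (9 atoms)
F1 = F0 ∪ {on(a,a), on(a,c), on(b,a), on(b,b), on(b,c), on(c,a), on(c,b), on(c,c), ready(b), ready(c)}  (19 atoms)
goal ⊆ F1  ⇒  h_max = 1

1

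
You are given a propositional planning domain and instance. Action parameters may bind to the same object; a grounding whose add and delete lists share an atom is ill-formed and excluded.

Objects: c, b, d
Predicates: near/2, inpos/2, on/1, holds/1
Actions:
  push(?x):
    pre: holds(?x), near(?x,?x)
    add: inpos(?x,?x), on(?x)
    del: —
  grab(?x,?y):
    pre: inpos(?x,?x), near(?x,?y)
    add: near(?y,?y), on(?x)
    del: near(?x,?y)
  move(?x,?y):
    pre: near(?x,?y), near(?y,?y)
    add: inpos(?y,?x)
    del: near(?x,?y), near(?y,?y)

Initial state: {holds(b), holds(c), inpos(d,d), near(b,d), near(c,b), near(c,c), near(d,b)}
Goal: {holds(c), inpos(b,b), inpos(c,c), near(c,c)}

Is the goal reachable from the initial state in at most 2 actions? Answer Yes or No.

1. push(c)  →  {holds(b), holds(c), inpos(c,c), inpos(d,d), near(b,d), near(c,b), near(c,c), near(d,b), on(c)}
2. grab(c,b)  →  {holds(b), holds(c), inpos(c,c), inpos(d,d), near(b,b), near(b,d), near(c,c), near(d,b), on(c)}
3. push(b)  →  {holds(b), holds(c), inpos(b,b), inpos(c,c), inpos(d,d), near(b,b), near(b,d), near(c,c), near(d,b), on(b), on(c)}
optimal plan length = 3; 3 > 2

No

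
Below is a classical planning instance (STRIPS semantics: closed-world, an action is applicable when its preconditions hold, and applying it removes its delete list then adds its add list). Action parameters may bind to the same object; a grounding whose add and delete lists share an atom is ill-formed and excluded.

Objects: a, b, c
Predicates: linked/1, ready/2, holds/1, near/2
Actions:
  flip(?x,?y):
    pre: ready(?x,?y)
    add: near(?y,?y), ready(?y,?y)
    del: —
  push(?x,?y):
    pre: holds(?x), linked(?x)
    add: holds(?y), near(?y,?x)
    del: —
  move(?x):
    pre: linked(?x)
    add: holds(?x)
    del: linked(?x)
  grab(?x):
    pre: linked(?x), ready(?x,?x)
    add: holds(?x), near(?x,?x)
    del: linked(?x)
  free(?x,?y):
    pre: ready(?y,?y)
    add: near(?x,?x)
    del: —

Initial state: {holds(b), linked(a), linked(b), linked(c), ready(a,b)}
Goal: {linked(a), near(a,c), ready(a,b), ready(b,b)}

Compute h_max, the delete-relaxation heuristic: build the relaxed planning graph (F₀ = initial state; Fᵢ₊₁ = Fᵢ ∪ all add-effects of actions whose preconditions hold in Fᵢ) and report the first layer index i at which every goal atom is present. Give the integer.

2

F0 = init (5 atoms)
F1 = F0 ∪ {holds(a), holds(c), near(a,b), near(b,b), near(c,b), ready(b,b)}  (11 atoms)
F2 = F1 ∪ {near(a,a), near(a,c), near(b,a), near(b,c), near(c,a), near(c,c)}  (17 atoms)
goal ⊆ F2  ⇒  h_max = 2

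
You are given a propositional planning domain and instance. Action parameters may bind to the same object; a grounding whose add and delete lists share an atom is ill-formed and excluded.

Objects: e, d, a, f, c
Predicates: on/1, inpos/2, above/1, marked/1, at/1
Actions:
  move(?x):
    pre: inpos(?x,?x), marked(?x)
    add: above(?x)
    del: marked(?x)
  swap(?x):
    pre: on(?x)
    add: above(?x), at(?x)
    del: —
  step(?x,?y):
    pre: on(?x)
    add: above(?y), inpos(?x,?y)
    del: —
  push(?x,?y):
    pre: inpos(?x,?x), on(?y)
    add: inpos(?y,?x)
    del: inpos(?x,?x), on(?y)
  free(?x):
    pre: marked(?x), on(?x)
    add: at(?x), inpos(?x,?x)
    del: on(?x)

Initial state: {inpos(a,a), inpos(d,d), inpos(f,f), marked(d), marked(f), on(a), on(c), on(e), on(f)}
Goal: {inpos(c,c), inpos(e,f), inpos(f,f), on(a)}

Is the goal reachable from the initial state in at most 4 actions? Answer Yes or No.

Yes

1. step(e,f)  →  {above(f), inpos(a,a), inpos(d,d), inpos(e,f), inpos(f,f), marked(d), marked(f), on(a), on(c), on(e), on(f)}
2. step(c,c)  →  {above(c), above(f), inpos(a,a), inpos(c,c), inpos(d,d), inpos(e,f), inpos(f,f), marked(d), marked(f), on(a), on(c), on(e), on(f)}
optimal plan length = 2; 2 ≤ 4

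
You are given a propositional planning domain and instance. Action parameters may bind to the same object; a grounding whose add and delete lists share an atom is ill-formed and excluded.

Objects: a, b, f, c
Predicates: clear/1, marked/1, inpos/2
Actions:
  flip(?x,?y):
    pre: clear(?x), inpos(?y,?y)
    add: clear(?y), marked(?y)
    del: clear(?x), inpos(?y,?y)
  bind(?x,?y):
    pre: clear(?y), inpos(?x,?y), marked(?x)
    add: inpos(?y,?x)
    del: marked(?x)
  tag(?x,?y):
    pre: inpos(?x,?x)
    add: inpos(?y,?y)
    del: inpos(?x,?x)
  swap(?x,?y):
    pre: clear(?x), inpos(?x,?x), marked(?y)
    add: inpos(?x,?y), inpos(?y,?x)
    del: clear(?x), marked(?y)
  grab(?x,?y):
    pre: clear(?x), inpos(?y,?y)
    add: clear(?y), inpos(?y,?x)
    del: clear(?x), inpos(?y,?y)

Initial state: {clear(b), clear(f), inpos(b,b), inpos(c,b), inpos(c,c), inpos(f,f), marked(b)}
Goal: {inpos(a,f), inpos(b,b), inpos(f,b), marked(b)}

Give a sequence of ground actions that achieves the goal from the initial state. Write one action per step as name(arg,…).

1. tag(c,a)  →  {clear(b), clear(f), inpos(a,a), inpos(b,b), inpos(c,b), inpos(f,f), marked(b)}
2. grab(b,f)  →  {clear(f), inpos(a,a), inpos(b,b), inpos(c,b), inpos(f,b), marked(b)}
3. grab(f,a)  →  {clear(a), inpos(a,f), inpos(b,b), inpos(c,b), inpos(f,b), marked(b)}

tag(c,a); grab(b,f); grab(f,a)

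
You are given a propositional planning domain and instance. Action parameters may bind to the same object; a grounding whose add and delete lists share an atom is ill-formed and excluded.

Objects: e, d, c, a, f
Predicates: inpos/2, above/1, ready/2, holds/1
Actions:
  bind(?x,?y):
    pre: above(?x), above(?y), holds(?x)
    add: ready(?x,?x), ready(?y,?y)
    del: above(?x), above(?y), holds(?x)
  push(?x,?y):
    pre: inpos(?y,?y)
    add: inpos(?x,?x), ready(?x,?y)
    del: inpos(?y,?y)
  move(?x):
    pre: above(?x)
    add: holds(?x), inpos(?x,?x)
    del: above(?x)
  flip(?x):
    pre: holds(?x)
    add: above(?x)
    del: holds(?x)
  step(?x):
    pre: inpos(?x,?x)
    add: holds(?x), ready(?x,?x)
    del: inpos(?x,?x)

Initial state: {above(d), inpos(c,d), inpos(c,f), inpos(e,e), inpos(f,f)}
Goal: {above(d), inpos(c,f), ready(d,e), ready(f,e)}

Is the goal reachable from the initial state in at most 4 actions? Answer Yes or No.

1. push(d,e)  →  {above(d), inpos(c,d), inpos(c,f), inpos(d,d), inpos(f,f), ready(d,e)}
2. push(e,d)  →  {above(d), inpos(c,d), inpos(c,f), inpos(e,e), inpos(f,f), ready(d,e), ready(e,d)}
3. push(f,e)  →  {above(d), inpos(c,d), inpos(c,f), inpos(f,f), ready(d,e), ready(e,d), ready(f,e)}
optimal plan length = 3; 3 ≤ 4

Yes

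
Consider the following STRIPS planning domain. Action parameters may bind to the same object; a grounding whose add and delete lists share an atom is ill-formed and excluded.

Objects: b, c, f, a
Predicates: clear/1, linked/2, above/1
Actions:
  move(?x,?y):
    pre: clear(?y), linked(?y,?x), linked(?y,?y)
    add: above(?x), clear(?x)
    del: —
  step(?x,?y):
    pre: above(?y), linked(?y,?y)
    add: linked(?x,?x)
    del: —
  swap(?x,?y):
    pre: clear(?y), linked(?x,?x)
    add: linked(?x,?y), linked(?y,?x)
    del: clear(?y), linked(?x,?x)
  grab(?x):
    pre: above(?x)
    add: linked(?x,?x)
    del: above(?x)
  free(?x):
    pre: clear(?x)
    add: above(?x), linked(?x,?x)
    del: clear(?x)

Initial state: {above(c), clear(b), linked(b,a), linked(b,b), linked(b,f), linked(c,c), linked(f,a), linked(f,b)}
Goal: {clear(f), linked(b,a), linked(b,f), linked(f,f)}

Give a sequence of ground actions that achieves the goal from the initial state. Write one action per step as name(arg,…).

move(f,b); step(f,c)

1. move(f,b)  →  {above(c), above(f), clear(b), clear(f), linked(b,a), linked(b,b), linked(b,f), linked(c,c), linked(f,a), linked(f,b)}
2. step(f,c)  →  {above(c), above(f), clear(b), clear(f), linked(b,a), linked(b,b), linked(b,f), linked(c,c), linked(f,a), linked(f,b), linked(f,f)}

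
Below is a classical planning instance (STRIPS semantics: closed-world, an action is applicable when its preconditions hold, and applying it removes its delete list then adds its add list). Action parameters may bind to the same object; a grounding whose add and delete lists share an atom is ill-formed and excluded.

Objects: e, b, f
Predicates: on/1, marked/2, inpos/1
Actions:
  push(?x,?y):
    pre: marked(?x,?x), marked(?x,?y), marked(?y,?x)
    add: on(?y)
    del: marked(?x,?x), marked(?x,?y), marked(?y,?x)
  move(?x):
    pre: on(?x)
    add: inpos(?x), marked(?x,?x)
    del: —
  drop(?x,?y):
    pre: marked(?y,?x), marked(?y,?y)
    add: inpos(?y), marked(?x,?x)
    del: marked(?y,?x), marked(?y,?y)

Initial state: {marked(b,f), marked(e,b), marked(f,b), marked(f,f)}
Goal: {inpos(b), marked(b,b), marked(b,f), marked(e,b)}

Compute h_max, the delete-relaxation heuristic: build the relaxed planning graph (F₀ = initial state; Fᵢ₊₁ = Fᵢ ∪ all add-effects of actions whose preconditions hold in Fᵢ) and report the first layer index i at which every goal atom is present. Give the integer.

F0 = init (4 atoms)
F1 = F0 ∪ {inpos(f), marked(b,b), on(b), on(f)}  (8 atoms)
F2 = F1 ∪ {inpos(b)}  (9 atoms)
goal ⊆ F2  ⇒  h_max = 2

2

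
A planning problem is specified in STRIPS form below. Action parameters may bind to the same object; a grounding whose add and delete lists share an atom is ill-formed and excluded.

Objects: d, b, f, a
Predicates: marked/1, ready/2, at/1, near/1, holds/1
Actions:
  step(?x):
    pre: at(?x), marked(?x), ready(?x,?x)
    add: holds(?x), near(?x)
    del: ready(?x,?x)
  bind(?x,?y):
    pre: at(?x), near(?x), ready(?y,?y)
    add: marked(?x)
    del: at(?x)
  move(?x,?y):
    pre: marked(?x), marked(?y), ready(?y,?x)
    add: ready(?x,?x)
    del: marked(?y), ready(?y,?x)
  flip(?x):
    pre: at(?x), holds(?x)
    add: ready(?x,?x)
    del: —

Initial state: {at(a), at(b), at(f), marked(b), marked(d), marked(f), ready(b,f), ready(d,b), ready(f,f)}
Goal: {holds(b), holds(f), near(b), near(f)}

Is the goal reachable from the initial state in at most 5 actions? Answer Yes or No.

1. step(f)  →  {at(a), at(b), at(f), holds(f), marked(b), marked(d), marked(f), near(f), ready(b,f), ready(d,b)}
2. move(b,d)  →  {at(a), at(b), at(f), holds(f), marked(b), marked(f), near(f), ready(b,b), ready(b,f)}
3. step(b)  →  {at(a), at(b), at(f), holds(b), holds(f), marked(b), marked(f), near(b), near(f), ready(b,f)}
optimal plan length = 3; 3 ≤ 5

Yes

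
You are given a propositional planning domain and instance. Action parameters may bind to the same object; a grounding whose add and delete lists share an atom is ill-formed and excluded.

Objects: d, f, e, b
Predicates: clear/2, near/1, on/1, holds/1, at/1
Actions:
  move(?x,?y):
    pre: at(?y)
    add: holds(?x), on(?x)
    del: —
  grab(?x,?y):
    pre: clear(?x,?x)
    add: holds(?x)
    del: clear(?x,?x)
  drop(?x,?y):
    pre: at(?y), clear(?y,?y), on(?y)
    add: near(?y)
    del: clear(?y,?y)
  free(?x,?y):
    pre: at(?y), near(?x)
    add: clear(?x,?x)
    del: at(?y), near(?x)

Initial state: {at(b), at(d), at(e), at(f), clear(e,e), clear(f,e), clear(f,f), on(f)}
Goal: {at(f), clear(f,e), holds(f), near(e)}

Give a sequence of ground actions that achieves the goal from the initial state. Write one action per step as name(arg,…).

move(f,d); move(e,d); drop(d,e)

1. move(f,d)  →  {at(b), at(d), at(e), at(f), clear(e,e), clear(f,e), clear(f,f), holds(f), on(f)}
2. move(e,d)  →  {at(b), at(d), at(e), at(f), clear(e,e), clear(f,e), clear(f,f), holds(e), holds(f), on(e), on(f)}
3. drop(d,e)  →  {at(b), at(d), at(e), at(f), clear(f,e), clear(f,f), holds(e), holds(f), near(e), on(e), on(f)}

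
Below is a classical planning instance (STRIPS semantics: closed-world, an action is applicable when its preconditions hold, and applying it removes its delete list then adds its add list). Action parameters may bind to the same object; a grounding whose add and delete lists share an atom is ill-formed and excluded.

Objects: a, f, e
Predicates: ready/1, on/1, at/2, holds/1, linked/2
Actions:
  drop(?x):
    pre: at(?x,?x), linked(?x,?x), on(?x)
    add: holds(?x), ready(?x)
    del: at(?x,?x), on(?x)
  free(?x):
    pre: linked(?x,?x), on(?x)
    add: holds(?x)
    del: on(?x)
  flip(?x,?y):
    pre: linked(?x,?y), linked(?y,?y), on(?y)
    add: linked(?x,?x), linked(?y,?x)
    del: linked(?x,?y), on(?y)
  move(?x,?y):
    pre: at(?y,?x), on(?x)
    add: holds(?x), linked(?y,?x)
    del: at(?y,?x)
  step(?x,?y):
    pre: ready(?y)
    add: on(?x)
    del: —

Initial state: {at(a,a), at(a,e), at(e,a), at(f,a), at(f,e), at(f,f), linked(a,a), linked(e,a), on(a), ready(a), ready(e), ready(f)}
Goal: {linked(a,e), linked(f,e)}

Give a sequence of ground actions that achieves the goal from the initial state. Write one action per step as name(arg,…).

flip(e,a); step(e,a); move(e,f)

1. flip(e,a)  →  {at(a,a), at(a,e), at(e,a), at(f,a), at(f,e), at(f,f), linked(a,a), linked(a,e), linked(e,e), ready(a), ready(e), ready(f)}
2. step(e,a)  →  {at(a,a), at(a,e), at(e,a), at(f,a), at(f,e), at(f,f), linked(a,a), linked(a,e), linked(e,e), on(e), ready(a), ready(e), ready(f)}
3. move(e,f)  →  {at(a,a), at(a,e), at(e,a), at(f,a), at(f,f), holds(e), linked(a,a), linked(a,e), linked(e,e), linked(f,e), on(e), ready(a), ready(e), ready(f)}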